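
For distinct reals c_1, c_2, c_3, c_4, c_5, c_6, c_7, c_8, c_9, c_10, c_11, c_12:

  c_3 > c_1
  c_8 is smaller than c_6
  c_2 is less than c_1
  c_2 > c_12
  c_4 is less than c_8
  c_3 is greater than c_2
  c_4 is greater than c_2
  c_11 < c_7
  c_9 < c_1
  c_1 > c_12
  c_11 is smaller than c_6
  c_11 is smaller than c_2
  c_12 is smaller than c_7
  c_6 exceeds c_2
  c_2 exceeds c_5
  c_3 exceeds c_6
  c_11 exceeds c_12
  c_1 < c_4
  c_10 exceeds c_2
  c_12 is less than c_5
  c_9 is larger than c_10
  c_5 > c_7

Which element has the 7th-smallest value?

The consecutive relations fix a unique order: c_12 < c_11 < c_7 < c_5 < c_2 < c_10 < c_9 < c_1 < c_4 < c_8 < c_6 < c_3.
Counting 7 from the smallest end gives c_9.

c_9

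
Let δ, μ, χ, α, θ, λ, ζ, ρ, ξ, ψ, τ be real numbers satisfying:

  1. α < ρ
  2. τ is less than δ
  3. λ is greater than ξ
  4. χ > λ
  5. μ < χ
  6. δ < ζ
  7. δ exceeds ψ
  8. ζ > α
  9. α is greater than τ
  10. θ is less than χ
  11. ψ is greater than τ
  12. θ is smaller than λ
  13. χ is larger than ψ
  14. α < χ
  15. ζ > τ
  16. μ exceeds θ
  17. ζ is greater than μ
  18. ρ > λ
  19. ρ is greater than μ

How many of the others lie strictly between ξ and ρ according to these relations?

Chaining upward from ξ reaches: λ, χ.
Chaining downward from ρ reaches: θ, τ, λ, α, μ.
Strictly between ξ and ρ are those in both lists: λ — 1 element.

1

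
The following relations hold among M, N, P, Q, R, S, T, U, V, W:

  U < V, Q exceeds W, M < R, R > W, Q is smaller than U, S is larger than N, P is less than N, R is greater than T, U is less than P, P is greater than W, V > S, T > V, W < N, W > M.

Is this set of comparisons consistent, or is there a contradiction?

consistent

The single ordering M < W < Q < U < P < N < S < V < T < R satisfies every listed relation, so no contradiction arises.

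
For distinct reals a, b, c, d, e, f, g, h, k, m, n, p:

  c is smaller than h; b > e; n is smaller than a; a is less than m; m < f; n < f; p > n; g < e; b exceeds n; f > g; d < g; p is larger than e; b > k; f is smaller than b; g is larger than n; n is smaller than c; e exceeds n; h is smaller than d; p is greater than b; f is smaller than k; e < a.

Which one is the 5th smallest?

g

The consecutive relations fix a unique order: n < c < h < d < g < e < a < m < f < k < b < p.
The 5th smallest is g.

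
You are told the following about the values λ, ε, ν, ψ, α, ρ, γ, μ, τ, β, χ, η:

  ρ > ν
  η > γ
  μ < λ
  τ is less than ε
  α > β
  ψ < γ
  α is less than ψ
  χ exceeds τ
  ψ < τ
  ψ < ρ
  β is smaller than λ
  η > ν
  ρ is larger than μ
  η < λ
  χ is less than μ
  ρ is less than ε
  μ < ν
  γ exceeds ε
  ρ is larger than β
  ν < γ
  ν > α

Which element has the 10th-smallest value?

Chaining the given pairs: β < α < ψ < τ < χ < μ < ν < ρ < ε < γ < η < λ.
The 10th smallest is γ.

γ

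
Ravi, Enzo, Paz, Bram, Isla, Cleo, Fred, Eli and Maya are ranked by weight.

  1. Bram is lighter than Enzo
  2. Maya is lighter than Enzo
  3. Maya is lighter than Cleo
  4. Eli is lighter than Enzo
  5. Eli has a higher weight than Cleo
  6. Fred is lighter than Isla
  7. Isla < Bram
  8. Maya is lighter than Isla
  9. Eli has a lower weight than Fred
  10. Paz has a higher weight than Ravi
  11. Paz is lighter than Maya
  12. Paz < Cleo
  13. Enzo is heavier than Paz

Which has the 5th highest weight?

Eli

The consecutive relations fix a unique order: Ravi < Paz < Maya < Cleo < Eli < Fred < Isla < Bram < Enzo.
The 5th largest is Eli.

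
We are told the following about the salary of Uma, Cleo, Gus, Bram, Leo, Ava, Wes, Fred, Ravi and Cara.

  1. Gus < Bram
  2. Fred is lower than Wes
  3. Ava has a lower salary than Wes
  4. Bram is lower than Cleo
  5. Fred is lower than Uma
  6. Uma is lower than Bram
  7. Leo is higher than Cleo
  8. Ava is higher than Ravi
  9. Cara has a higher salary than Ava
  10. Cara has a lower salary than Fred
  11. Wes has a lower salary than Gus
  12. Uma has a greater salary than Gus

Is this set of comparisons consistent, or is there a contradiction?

consistent

The single ordering Ravi < Ava < Cara < Fred < Wes < Gus < Uma < Bram < Cleo < Leo satisfies every listed relation, so no contradiction arises.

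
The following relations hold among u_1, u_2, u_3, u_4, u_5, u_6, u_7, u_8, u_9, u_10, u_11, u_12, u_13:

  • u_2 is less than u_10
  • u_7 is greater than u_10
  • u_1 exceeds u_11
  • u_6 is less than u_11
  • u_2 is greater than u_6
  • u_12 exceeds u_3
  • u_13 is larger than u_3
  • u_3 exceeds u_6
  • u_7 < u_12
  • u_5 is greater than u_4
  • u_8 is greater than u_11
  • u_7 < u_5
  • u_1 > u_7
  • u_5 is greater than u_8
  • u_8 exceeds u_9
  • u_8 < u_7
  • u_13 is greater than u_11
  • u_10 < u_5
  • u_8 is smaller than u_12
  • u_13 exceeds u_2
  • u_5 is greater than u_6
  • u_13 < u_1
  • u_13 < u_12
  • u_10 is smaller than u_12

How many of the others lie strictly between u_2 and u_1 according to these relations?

The relations place u_2 below u_1. An element lies strictly between them when it is forced above u_2 and also forced below u_1.
Above u_2: {u_10, u_13, u_7, u_12, u_5}. Below u_1: {u_6, u_11, u_9, u_8, u_3, u_10, u_13, u_7}.
Intersection: {u_10, u_13, u_7} — 3.

3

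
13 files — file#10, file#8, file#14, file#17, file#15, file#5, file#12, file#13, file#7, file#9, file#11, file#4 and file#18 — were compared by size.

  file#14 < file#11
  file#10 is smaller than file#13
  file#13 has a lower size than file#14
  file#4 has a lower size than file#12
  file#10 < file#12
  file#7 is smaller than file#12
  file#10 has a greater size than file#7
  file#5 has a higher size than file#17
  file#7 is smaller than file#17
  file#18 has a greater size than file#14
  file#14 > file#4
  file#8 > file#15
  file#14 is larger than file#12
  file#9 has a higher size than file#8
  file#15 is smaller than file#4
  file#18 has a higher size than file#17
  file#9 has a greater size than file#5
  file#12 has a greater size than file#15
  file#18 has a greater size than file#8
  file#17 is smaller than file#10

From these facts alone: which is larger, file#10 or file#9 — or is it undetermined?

undetermined

Following every chain through file#10: above file#10 we get file#13, file#12, file#14, file#11, file#18; below file#10 we get file#7, file#17.
file#9 is not reached, and no chain runs the other way from file#9 to file#10.
So the given relations leave the order of file#10 and file#9 undetermined.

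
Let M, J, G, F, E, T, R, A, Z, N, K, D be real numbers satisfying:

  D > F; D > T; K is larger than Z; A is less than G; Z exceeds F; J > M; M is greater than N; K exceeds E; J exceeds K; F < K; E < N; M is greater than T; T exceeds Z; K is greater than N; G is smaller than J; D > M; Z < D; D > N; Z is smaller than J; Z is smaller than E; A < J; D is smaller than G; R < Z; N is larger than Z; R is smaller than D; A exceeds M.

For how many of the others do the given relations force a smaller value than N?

4

The elements the relations force below N are R, F, Z, E — no chain reaches any other.
That is 4.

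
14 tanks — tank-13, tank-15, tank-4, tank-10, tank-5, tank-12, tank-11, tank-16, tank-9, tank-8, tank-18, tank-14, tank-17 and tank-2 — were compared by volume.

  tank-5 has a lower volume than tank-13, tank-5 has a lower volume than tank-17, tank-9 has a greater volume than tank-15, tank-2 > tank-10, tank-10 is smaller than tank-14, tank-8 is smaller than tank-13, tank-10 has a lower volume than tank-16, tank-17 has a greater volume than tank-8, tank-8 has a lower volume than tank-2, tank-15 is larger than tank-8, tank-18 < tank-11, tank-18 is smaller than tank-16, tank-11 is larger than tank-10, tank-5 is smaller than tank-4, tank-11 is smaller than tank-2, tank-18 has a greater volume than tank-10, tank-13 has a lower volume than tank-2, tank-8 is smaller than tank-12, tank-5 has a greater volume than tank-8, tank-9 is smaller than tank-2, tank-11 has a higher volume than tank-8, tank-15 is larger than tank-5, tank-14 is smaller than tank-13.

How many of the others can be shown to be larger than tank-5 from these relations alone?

6

From tank-5 the given relations immediately reach tank-15, tank-17, tank-4, tank-13.
From those, tank-9, tank-2 — 6 in total.
Nothing else is reachable above tank-5; 6 in all.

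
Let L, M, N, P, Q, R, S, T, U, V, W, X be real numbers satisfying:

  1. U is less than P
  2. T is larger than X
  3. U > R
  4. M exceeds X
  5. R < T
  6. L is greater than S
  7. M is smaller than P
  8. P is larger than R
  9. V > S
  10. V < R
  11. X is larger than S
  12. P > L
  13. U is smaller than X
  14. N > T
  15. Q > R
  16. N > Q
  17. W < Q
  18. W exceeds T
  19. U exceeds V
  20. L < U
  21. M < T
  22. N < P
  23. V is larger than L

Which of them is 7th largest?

Piecing the relations together gives one ordering: S < L < V < R < U < X < M < T < W < Q < N < P.
Counting 7 from the largest end gives X.

X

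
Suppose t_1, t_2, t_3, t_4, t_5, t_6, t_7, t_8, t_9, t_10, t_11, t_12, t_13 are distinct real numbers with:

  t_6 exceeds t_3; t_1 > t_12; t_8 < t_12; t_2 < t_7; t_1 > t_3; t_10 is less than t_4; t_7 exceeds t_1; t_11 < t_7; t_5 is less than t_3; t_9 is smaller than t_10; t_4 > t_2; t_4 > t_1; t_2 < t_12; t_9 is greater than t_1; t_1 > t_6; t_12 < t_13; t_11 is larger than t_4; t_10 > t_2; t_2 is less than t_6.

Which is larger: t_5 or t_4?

t_4

Following the relations from t_5: t_5 < t_3 < t_6 < t_1 < t_9 < t_10 < t_4.
So t_5 < t_4; t_4 is the larger of the two.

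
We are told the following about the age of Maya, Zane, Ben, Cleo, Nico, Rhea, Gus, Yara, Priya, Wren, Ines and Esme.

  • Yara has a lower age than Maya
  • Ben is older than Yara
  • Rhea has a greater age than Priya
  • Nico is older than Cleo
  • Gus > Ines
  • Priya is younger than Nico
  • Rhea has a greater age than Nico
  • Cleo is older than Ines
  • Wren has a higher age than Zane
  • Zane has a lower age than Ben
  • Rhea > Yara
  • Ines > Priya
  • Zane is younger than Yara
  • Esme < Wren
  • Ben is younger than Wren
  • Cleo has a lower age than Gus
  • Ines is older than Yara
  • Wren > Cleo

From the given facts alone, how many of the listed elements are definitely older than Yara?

From Yara the given relations immediately reach Ben, Ines, Maya, Rhea.
From those, Cleo, Wren, Gus — 7 in total.
From those, Nico — 8 in total.
Nothing else is reachable above Yara; 8 in all.

8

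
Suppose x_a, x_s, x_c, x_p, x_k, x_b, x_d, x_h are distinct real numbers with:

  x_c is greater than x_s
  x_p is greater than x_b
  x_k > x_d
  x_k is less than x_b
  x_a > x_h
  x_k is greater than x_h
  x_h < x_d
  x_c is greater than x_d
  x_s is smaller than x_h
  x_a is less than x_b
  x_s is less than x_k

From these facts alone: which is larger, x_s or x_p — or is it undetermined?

x_p

x_s < x_h and x_h < x_d give x_s < x_d.
Then x_d < x_k extends the chain to x_k.
With x_k < x_b: x_s < x_h < x_d < x_k < x_b.
With x_b < x_p: x_s < x_h < x_d < x_k < x_b < x_p.
So x_p is larger.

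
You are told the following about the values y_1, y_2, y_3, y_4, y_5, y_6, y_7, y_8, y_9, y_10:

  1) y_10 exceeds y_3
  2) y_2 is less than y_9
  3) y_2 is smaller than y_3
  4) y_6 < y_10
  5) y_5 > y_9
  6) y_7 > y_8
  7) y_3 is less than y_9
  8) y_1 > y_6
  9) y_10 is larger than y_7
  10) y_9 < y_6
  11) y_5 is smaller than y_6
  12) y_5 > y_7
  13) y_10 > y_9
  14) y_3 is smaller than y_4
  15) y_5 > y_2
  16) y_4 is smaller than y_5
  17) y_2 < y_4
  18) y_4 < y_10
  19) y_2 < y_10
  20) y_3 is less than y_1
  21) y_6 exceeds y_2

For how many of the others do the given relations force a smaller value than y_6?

From y_6 the given relations immediately reach y_2, y_9, y_5.
From those, y_3, y_4, y_7 — 6 in total.
From those, y_8 — 7 in total.
Nothing else is reachable below y_6; 7 in all.

7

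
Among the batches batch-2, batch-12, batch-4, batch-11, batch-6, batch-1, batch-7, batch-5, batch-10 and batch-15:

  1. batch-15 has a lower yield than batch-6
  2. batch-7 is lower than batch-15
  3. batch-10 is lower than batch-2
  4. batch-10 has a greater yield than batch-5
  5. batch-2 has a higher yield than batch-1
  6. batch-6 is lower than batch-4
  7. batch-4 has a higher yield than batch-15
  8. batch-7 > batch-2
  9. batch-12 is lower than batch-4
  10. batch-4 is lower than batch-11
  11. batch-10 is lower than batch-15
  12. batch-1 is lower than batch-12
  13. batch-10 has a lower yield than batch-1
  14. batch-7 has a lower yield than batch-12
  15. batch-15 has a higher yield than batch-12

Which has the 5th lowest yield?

batch-7

The consecutive relations fix a unique order: batch-5 < batch-10 < batch-1 < batch-2 < batch-7 < batch-12 < batch-15 < batch-6 < batch-4 < batch-11.
The 5th smallest is batch-7.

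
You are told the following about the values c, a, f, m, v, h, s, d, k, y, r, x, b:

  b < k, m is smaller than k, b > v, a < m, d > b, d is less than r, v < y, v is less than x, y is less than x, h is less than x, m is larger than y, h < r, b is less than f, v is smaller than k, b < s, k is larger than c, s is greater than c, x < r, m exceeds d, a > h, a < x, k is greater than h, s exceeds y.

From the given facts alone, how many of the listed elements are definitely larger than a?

4

The elements the relations force above a are m, x, r, k — no chain reaches any other.
That is 4.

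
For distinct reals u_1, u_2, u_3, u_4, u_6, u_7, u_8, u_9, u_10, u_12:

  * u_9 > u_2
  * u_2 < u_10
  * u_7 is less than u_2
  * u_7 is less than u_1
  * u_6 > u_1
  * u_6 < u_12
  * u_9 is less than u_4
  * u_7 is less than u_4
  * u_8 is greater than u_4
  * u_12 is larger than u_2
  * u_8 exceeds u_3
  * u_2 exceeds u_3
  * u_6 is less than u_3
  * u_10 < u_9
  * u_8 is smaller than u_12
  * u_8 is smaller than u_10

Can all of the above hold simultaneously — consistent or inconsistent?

Chaining the given relations yields u_10 < u_9 < u_4 < u_8, so u_10 < u_8. But one relation states u_8 < u_10. These cannot both hold.

inconsistent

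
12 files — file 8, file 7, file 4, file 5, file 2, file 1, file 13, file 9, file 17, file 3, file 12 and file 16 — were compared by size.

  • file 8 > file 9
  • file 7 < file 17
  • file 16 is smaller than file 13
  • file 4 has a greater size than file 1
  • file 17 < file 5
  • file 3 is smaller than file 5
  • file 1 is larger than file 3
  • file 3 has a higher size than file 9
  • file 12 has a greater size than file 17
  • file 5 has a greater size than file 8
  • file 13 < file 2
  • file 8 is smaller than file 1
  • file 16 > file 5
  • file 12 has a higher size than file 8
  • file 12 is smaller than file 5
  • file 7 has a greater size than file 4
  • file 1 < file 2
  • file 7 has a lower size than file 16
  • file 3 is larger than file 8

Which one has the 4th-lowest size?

file 1

The consecutive relations fix a unique order: file 9 < file 8 < file 3 < file 1 < file 4 < file 7 < file 17 < file 12 < file 5 < file 16 < file 13 < file 2.
The 4th smallest is file 1.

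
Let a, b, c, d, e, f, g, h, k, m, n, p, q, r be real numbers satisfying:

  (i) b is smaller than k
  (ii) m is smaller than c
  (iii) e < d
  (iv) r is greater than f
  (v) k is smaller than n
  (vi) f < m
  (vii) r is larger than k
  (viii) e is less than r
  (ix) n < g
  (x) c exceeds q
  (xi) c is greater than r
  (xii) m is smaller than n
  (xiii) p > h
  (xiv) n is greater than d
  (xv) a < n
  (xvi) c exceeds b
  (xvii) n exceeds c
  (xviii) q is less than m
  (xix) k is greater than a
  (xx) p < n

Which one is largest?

g

a is not greatest since a < k; e is not greatest since e < r; b is not greatest since b < c; k is not greatest since k < r; q is not greatest since q < m; f is not greatest since f < r; m is not greatest since m < n; r is not greatest since r < c; h is not greatest since h < p; p is not greatest since p < n; d is not greatest since d < n; c is not greatest since c < n; n is not greatest since n < g.
Only g has nothing above it, so g is the largest.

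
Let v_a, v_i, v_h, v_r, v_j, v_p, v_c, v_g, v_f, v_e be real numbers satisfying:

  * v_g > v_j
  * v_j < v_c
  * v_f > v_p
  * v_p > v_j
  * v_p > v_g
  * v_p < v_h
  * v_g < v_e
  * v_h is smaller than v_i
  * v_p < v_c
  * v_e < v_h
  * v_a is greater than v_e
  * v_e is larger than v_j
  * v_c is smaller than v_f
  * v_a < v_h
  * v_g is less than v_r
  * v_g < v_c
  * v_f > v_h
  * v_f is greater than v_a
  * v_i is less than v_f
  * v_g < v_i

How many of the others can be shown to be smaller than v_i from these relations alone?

The elements the relations force below v_i are v_j, v_g, v_p, v_e, v_a, v_h — no chain reaches any other.
That is 6.

6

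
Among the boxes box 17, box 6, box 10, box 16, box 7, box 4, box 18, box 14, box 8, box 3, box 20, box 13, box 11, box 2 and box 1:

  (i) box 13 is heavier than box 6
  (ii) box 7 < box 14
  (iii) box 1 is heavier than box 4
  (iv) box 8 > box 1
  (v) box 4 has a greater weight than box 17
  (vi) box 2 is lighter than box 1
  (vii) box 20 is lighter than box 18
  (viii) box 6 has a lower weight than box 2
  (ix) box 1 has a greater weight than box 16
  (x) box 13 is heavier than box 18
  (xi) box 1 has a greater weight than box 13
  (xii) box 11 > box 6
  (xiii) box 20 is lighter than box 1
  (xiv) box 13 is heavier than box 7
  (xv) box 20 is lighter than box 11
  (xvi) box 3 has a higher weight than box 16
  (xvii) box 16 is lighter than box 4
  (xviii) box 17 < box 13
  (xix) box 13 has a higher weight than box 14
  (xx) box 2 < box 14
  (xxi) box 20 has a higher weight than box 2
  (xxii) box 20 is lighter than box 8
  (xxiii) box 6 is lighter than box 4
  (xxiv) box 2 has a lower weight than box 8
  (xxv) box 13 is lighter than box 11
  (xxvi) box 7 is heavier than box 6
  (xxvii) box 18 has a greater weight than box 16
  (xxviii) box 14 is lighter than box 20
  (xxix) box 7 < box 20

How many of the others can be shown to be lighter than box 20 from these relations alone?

The elements the relations force below box 20 are box 6, box 2, box 7, box 14 — no chain reaches any other.
That is 4.

4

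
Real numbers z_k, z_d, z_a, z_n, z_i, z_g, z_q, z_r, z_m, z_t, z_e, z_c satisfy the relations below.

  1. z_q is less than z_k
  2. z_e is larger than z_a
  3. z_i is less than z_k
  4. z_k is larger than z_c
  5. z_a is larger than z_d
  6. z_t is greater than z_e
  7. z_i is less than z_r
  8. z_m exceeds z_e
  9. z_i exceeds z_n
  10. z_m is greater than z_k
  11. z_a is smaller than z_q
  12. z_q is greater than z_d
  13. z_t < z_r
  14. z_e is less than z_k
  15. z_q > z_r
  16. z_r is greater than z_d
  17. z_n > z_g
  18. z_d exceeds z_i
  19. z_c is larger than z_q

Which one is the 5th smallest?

z_a

The consecutive relations fix a unique order: z_g < z_n < z_i < z_d < z_a < z_e < z_t < z_r < z_q < z_c < z_k < z_m.
Counting 5 from the smallest end gives z_a.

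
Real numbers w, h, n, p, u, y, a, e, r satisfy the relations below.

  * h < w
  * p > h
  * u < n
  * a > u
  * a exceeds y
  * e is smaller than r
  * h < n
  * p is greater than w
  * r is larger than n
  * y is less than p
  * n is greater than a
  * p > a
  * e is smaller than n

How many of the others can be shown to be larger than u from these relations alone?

4

Directly above u: a, n.
One step further: p, r (4 so far).
No other element is forced above u by the given relations, so the count is 4.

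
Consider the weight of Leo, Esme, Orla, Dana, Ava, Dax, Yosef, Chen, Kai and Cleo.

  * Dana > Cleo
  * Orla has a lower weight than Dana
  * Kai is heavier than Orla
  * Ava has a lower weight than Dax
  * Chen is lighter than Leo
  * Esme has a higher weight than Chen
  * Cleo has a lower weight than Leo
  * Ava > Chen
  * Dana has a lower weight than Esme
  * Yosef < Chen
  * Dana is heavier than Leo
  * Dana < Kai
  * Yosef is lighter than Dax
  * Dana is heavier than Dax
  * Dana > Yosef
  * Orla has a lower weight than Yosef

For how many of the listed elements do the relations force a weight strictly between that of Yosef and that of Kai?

5

The relations place Yosef below Kai. An element lies strictly between them when it is forced above Yosef and also forced below Kai.
Above Yosef: {Chen, Ava, Dax, Leo, Dana, Esme}. Below Kai: {Orla, Cleo, Chen, Ava, Dax, Leo, Dana}.
Intersection: {Chen, Ava, Dax, Leo, Dana} — 5.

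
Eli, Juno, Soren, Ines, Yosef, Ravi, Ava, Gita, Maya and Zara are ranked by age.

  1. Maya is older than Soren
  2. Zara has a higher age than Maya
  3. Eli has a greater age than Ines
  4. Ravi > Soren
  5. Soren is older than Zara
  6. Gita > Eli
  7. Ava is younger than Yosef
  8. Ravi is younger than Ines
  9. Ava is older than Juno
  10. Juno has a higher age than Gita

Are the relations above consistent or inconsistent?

We have Soren < Maya stated directly, yet also Maya < Zara < Soren by chaining the others — so Maya < Soren. Contradiction.

inconsistent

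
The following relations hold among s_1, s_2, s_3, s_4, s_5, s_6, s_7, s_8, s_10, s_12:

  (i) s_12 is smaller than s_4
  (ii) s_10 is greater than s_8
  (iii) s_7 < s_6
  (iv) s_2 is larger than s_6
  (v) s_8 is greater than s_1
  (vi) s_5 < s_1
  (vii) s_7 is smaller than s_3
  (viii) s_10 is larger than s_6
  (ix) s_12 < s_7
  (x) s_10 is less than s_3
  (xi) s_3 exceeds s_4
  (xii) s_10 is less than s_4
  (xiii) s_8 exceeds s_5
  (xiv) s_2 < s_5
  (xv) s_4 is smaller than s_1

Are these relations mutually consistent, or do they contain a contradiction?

Chaining the given relations yields s_1 < s_8 < s_10 < s_4, so s_1 < s_4. But one relation states s_4 < s_1. These cannot both hold.

inconsistent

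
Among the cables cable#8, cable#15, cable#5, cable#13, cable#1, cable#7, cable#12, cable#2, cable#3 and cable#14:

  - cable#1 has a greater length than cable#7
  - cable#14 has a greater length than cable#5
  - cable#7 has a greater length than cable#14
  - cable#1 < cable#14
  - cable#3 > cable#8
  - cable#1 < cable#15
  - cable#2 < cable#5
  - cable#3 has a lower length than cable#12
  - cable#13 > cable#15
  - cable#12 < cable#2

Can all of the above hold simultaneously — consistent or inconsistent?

Chaining the given relations yields cable#14 < cable#7 < cable#1, so cable#14 < cable#1. But one relation states cable#1 < cable#14. These cannot both hold.

inconsistent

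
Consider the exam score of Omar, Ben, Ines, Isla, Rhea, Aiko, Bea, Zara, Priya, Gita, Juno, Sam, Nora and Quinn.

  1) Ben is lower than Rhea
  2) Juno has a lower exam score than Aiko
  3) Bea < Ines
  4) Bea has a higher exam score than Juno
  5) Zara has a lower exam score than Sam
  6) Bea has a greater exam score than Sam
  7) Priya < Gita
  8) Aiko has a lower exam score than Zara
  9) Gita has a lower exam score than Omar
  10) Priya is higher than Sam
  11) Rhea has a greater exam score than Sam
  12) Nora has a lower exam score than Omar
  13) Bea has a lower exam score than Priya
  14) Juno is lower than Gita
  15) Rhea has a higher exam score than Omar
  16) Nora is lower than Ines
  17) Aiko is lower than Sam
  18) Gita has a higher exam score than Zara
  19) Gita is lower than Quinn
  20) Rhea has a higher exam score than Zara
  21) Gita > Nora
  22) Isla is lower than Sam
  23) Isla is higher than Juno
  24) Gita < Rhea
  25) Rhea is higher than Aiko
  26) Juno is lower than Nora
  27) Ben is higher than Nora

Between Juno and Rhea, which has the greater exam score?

Juno < Aiko and Aiko < Zara give Juno < Zara.
With Zara < Sam: Juno < Aiko < Zara < Sam.
Then Sam < Priya extends the chain to Priya.
Then Priya < Gita extends the chain to Gita.
Then Gita < Omar extends the chain to Omar.
Then Omar < Rhea extends the chain to Rhea.
So Juno < Rhea; Rhea is the higher of the two.

Rhea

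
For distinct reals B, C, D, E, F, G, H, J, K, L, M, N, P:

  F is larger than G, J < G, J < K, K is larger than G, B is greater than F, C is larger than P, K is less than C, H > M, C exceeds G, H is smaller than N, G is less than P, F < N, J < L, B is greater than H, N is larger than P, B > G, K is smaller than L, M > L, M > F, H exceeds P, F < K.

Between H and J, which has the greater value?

H

Link the given pairs in sequence: J < G; G < F; F < K; K < L; L < M; M < H.
Chaining these gives J < G < F < K < L < M < H.
So J < H; H is the larger of the two.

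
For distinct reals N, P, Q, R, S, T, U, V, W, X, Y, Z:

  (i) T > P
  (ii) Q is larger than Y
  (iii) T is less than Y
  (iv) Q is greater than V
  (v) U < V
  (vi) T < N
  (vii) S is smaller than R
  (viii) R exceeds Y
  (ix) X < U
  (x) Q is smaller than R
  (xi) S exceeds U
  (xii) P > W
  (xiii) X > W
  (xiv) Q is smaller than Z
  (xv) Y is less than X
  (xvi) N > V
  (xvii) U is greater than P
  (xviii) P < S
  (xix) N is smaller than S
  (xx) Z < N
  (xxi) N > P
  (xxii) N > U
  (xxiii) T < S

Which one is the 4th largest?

The consecutive relations fix a unique order: W < P < T < Y < X < U < V < Q < Z < N < S < R.
Counting 4 from the largest end gives Z.

Z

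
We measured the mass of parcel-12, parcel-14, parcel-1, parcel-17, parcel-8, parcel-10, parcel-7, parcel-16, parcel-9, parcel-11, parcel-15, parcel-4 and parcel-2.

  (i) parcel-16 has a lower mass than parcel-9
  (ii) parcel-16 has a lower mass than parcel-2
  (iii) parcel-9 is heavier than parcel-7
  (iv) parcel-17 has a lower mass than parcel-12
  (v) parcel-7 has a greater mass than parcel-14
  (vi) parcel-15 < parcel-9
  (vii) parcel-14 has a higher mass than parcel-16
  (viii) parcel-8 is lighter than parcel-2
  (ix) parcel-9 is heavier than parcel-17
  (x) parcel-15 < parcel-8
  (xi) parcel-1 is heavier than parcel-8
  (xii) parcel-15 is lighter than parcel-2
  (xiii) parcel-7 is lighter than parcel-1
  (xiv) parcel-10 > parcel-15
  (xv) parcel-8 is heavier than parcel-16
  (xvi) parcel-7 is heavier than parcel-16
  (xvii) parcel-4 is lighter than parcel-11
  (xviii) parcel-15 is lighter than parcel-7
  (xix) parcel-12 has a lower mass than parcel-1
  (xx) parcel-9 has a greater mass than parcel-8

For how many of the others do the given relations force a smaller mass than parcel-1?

The elements the relations force below parcel-1 are parcel-16, parcel-15, parcel-8, parcel-17, parcel-14, parcel-7, parcel-12 — no chain reaches any other.
That is 7.

7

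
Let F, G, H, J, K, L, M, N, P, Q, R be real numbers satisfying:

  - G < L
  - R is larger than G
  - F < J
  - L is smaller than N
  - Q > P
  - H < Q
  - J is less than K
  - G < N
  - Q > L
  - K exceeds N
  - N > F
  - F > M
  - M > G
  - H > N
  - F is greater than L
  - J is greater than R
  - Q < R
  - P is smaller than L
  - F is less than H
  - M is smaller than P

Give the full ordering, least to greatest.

The consecutive links are each given: G < M; M < P; P < L; L < F; F < N; N < H; H < Q; Q < R; R < J; J < K.

G < M < P < L < F < N < H < Q < R < J < K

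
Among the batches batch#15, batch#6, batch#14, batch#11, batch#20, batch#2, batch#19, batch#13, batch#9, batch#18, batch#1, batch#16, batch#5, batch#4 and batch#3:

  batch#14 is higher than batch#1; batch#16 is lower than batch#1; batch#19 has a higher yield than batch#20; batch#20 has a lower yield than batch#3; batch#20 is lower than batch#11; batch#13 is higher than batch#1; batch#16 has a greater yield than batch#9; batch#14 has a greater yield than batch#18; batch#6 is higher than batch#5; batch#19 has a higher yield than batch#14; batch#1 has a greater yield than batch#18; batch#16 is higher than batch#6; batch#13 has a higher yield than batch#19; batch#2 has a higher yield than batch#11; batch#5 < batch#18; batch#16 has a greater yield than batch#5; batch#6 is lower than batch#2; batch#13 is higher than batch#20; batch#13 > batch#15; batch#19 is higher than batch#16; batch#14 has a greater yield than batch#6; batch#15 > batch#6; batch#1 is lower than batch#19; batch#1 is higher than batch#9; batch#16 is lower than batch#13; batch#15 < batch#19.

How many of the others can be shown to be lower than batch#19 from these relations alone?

9

Directly below batch#19: batch#20, batch#15, batch#16, batch#1, batch#14.
One step further: batch#5, batch#6, batch#9, batch#18 (9 so far).
No other element is forced below batch#19 by the given relations, so the count is 9.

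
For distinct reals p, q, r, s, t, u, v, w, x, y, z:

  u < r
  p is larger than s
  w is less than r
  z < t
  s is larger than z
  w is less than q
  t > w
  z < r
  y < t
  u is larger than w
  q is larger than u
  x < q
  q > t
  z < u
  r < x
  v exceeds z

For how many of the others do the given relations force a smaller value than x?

Directly below x: r.
One step further: w, z, u (4 so far).
Nothing else is reachable below x; 4 in all.

4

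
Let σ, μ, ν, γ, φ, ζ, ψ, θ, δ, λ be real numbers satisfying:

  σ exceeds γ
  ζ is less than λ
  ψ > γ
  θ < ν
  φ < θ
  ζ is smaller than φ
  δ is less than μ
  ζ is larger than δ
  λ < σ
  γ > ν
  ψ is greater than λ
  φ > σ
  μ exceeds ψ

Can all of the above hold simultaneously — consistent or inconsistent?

inconsistent

We have γ < σ stated directly, yet also σ < φ < θ < ν < γ by chaining the others — so σ < γ. Contradiction.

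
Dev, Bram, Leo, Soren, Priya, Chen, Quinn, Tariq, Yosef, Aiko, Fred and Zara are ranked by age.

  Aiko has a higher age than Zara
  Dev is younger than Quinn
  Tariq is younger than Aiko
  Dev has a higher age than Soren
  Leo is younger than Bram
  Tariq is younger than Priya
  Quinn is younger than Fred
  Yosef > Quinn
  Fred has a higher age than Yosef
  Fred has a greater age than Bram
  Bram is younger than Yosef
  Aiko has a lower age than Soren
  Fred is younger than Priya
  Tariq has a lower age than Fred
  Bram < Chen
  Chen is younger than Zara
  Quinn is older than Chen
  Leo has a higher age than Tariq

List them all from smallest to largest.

Tariq < Leo < Bram < Chen < Zara < Aiko < Soren < Dev < Quinn < Yosef < Fred < Priya

The consecutive links are each given: Tariq < Leo; Leo < Bram; Bram < Chen; Chen < Zara; Zara < Aiko; Aiko < Soren; Soren < Dev; Dev < Quinn; Quinn < Yosef; Yosef < Fred; Fred < Priya.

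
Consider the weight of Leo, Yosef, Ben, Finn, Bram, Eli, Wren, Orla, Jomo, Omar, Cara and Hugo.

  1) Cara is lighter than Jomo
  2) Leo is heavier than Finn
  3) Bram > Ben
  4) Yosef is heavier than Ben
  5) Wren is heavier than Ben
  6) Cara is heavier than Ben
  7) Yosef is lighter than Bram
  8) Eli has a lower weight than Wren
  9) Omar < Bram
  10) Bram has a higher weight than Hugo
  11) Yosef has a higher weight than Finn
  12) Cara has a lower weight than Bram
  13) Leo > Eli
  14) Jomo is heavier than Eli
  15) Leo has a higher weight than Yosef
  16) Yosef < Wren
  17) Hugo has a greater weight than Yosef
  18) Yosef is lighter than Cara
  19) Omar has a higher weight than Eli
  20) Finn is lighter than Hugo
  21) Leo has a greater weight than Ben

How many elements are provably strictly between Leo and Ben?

The relations place Ben below Leo. An element lies strictly between them when it is forced above Ben and also forced below Leo.
Above Ben: {Yosef, Hugo, Wren, Cara, Jomo, Bram}. Below Leo: {Finn, Eli, Yosef}.
Intersection: {Yosef} — 1.

1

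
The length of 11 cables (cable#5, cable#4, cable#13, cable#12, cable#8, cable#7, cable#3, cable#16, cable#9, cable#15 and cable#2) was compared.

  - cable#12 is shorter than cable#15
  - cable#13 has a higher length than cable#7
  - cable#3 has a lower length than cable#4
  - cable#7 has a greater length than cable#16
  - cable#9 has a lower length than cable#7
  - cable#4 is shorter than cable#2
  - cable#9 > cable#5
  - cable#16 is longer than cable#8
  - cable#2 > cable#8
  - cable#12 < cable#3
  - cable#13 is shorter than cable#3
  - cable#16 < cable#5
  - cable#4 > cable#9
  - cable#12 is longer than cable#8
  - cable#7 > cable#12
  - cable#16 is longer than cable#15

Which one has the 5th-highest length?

The consecutive relations fix a unique order: cable#8 < cable#12 < cable#15 < cable#16 < cable#5 < cable#9 < cable#7 < cable#13 < cable#3 < cable#4 < cable#2.
The 5th largest is cable#7.

cable#7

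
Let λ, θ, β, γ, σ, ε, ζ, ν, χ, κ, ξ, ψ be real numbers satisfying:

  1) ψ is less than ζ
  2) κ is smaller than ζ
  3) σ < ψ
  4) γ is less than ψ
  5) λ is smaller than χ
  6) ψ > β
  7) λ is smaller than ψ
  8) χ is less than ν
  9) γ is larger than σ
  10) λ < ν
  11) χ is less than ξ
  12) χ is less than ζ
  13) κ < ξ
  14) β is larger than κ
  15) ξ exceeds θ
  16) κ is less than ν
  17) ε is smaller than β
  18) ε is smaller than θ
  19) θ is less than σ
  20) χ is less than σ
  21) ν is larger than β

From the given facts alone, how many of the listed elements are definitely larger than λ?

7

From λ the given relations immediately reach χ, ν, ψ.
From those, σ, ζ, ξ — 6 in total.
From those, γ — 7 in total.
Nothing else is reachable above λ; 7 in all.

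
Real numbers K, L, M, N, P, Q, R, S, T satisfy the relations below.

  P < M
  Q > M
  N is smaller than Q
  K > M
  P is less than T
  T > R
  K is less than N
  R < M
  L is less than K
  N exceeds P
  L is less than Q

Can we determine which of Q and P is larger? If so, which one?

Q

Following the relations from P: P < M < K < N < Q.
So Q is larger.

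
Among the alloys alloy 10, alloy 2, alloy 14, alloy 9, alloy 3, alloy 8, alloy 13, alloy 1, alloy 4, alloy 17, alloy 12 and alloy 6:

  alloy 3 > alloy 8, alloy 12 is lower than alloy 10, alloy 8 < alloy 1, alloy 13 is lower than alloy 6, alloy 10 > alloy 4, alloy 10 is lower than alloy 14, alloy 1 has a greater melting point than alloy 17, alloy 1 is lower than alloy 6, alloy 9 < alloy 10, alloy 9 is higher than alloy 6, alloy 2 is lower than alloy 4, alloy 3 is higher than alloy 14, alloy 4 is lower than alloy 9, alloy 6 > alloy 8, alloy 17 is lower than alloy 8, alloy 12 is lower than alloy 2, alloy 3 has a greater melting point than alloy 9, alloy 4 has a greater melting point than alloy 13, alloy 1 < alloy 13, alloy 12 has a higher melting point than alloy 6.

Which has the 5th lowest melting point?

alloy 6

Chaining the given pairs: alloy 17 < alloy 8 < alloy 1 < alloy 13 < alloy 6 < alloy 12 < alloy 2 < alloy 4 < alloy 9 < alloy 10 < alloy 14 < alloy 3.
The 5th smallest is alloy 6.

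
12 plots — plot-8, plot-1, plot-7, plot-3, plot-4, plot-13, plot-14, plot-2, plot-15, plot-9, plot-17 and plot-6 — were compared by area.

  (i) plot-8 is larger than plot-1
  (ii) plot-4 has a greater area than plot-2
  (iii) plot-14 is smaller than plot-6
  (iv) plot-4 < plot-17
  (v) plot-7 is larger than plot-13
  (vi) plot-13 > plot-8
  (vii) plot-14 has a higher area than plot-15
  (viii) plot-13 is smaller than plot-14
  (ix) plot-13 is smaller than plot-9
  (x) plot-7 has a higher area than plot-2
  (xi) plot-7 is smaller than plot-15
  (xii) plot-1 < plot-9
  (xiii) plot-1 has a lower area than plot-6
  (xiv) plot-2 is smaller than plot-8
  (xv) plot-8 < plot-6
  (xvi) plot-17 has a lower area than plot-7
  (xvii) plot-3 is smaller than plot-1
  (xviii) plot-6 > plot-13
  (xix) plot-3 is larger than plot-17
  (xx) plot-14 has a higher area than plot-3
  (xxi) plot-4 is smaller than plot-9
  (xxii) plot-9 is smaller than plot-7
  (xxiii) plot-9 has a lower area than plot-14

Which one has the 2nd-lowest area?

Chaining the given pairs: plot-2 < plot-4 < plot-17 < plot-3 < plot-1 < plot-8 < plot-13 < plot-9 < plot-7 < plot-15 < plot-14 < plot-6.
Counting 2 from the smallest end gives plot-4.

plot-4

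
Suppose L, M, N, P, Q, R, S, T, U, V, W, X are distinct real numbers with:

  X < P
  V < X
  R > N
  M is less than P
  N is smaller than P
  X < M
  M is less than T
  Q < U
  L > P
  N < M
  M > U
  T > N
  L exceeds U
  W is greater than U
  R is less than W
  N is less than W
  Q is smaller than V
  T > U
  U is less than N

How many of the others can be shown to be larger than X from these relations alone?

4

The elements the relations force above X are M, P, L, T — no chain reaches any other.
That is 4.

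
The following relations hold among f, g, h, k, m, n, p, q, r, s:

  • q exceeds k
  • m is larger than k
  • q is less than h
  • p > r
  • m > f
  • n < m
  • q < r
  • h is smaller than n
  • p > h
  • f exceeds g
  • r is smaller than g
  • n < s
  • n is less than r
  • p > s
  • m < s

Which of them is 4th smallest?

Chaining the given pairs: k < q < h < n < r < g < f < m < s < p.
Counting 4 from the smallest end gives n.

n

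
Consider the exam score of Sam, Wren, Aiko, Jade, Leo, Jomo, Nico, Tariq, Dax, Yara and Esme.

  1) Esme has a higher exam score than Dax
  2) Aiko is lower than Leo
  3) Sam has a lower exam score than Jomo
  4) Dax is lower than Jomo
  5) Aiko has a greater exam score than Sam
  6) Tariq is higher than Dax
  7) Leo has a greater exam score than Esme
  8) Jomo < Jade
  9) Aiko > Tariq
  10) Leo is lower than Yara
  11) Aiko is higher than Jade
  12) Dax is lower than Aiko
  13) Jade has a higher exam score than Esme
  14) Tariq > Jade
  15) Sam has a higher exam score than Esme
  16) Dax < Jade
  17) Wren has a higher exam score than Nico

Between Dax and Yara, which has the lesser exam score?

Dax

Link the given pairs in sequence: Dax < Esme; Esme < Sam; Sam < Jomo; Jomo < Jade; Jade < Tariq; Tariq < Aiko; Aiko < Leo; Leo < Yara.
Chaining these gives Dax < Esme < Sam < Jomo < Jade < Tariq < Aiko < Leo < Yara.
So Dax < Yara; Dax is the lower of the two.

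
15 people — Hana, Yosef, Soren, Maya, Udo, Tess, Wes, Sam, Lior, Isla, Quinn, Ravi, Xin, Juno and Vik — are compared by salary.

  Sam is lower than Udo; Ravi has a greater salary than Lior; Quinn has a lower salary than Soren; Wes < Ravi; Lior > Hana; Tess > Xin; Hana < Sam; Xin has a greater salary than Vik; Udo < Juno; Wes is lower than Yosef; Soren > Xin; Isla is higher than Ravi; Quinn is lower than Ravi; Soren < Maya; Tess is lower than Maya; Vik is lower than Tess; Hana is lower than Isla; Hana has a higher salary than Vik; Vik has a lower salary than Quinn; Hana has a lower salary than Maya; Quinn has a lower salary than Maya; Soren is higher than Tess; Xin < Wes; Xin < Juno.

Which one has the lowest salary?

Chaining upward from Vik: directly above it, Quinn, Xin, Tess, Hana; then Soren, Wes, Sam, Lior, Ravi, Juno, Isla, Maya; then Yosef, Udo.
That covers every other element, and nothing is given below Vik, so Vik is the lowest salary.

Vik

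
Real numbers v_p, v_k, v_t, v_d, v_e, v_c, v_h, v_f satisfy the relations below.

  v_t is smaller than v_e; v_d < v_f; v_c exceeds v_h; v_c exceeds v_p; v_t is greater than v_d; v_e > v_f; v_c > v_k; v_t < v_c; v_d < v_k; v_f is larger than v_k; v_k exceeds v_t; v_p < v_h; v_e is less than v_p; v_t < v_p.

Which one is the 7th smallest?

v_h

Chaining the given pairs: v_d < v_t < v_k < v_f < v_e < v_p < v_h < v_c.
The 7th smallest is v_h.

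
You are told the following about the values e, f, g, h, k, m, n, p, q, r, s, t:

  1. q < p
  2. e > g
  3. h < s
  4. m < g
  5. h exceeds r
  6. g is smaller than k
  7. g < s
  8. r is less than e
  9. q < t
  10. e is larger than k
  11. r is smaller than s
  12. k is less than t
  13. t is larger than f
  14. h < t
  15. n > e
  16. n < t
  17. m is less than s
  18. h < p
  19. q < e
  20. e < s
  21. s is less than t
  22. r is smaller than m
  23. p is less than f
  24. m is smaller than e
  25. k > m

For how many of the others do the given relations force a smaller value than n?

From n the given relations immediately reach e.
From those, r, q, m, g, k — 6 in total.
No other element is forced below n by the given relations, so the count is 6.

6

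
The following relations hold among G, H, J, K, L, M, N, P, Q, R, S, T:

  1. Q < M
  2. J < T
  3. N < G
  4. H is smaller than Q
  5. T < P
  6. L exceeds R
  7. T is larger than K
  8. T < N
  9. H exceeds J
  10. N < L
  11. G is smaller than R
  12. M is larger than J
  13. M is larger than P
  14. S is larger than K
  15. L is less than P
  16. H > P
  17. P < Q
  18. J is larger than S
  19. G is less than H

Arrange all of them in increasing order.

The consecutive links are each given: K < S; S < J; J < T; T < N; N < G; G < R; R < L; L < P; P < H; H < Q; Q < M.

K < S < J < T < N < G < R < L < P < H < Q < M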